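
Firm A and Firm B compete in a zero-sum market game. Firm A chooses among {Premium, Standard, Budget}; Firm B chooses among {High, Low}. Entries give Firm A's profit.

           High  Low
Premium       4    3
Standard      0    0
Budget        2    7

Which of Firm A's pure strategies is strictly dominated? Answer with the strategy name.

Premium gives a strictly higher payoff than Standard against every column: 4 > 0, 3 > 0.
So Standard is strictly dominated and Firm A never plays it.

Standard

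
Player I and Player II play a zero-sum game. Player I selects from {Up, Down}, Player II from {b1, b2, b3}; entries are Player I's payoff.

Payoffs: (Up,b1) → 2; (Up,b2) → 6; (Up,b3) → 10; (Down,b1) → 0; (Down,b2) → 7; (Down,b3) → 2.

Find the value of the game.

Row minima: Up → 2, Down → 0; maximin = 2.
Column maxima: b1 → 2, b2 → 7, b3 → 10; minimax = 2.
Since maximin = minimax = 2, there is a saddle point and the value is 2.

2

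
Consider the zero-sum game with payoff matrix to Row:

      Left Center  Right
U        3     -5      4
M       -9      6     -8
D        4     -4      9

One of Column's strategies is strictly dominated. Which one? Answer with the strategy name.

Right

Left holds Row's payoff strictly below Right in every row: 3 < 4, -9 < -8, 4 < 9.
So Right is strictly dominated for Column.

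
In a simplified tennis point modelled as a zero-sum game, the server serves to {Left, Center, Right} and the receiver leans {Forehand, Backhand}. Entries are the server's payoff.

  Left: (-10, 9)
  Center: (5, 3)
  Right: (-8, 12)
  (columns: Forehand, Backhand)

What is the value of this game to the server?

42/11

Row minima: Left → -10, Center → 3, Right → -8; maximin = 3.
Column maxima: Forehand → 5, Backhand → 12; minimax = 5.
3 ≠ 5, so there is no saddle point; optimal play is mixed.
Left is strictly dominated by Right, so the server never plays it.
On the remaining 2×2 (Center, Right vs Forehand, Backhand):
Let the server play Center with probability p. Expected payoff against Forehand: 5p + (-8)(1−p) = 13p − 8; against Backhand: 3p + 12(1−p) = −9p + 12.
Setting these equal: 13p − 8 = −9p + 12 ⇒ 22p = 20 ⇒ p = 10/11, and the value is (13)·(10/11) − 8 = 42/11.
For the receiver: with q = P(Forehand), equating Center's and Right's payoffs gives 2q + 3 = −20q + 12 ⇒ q = 9/22.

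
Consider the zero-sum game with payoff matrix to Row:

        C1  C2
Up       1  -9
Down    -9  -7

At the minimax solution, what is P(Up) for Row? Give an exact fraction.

Row minima: Up → -9, Down → -9; maximin = -9.
Column maxima: C1 → 1, C2 → -7; minimax = -7.
-9 ≠ -7, so there is no saddle point; optimal play is mixed.
Let Row play Up with probability p. Expected payoff against C1: 1p + (-9)(1−p) = 10p − 9; against C2: (-9)p + (-7)(1−p) = −2p − 7.
Setting these equal: 10p − 9 = −2p − 7 ⇒ 12p = 2 ⇒ p = 1/6, and the value is (10)·(1/6) − 9 = -22/3.
For Column: with q = P(C1), equating Up's and Down's payoffs gives 10q − 9 = −2q − 7 ⇒ q = 1/6.

1/6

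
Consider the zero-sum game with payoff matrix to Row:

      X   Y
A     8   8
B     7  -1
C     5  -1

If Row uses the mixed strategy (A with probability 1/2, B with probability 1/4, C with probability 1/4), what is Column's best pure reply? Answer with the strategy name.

Y

If Column plays X, Row's expected payoff is (1/2)·8 + (1/4)·7 + (1/4)·5 = 7.
If Column plays Y, Row's expected payoff is (1/2)·8 + (1/4)·(-1) + (1/4)·(-1) = 7/2.
Column minimizes Row's payoff; the smallest is 7/2, so the best response is Y.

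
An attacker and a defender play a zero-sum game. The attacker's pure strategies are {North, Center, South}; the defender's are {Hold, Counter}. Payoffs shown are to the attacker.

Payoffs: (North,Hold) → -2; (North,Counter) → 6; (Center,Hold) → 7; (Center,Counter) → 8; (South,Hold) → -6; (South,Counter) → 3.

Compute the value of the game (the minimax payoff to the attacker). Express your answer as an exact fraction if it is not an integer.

Row minima: North → -2, Center → 7, South → -6; maximin = 7.
Column maxima: Hold → 7, Counter → 8; minimax = 7.
Since maximin = minimax = 7, there is a saddle point and the value is 7.

7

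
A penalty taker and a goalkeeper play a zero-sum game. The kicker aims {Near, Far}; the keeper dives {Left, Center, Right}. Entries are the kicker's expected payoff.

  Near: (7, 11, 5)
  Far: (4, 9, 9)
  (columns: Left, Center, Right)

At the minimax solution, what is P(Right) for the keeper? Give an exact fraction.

Row minima: Near → 5, Far → 4; maximin = 5.
Column maxima: Left → 7, Center → 11, Right → 9; minimax = 7.
5 ≠ 7, so there is no saddle point; optimal play is mixed.
Center is strictly dominated by Left (it gives the kicker strictly more in every row), so the keeper never plays it.
On the remaining 2×2 (Near, Far vs Left, Right):
Let the kicker play Near with probability p. Expected payoff against Left: 7p + 4(1−p) = 3p + 4; against Right: 5p + 9(1−p) = −4p + 9.
Setting these equal: 3p + 4 = −4p + 9 ⇒ 7p = 5 ⇒ p = 5/7, and the value is (3)·(5/7) + 4 = 43/7.
For the keeper: with q = P(Left), equating Near's and Far's payoffs gives 2q + 5 = −5q + 9 ⇒ q = 4/7.

3/7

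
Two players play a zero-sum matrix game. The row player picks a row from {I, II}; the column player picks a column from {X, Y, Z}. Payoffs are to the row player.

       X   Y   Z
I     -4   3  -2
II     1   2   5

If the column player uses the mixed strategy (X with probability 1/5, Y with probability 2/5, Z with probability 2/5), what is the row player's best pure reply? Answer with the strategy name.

II

Expected payoff of I: (1/5)·(-4) + (2/5)·3 + (2/5)·(-2) = -2/5.
Expected payoff of II: (1/5)·1 + (2/5)·2 + (2/5)·5 = 3.
The largest is 3, so the row player's best response is II.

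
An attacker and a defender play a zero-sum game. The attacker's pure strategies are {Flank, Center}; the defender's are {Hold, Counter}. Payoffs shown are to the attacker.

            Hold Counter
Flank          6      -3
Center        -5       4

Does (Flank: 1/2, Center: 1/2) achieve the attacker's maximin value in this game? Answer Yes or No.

Yes

Against Hold this mix gives (1/2)·6 + (1/2)·(-5) = 1/2.
Against Counter this mix gives (1/2)·(-3) + (1/2)·4 = 1/2.
All of the defender's active replies (Hold, Counter) yield 1/2, and no column does worse for the attacker. The mix makes the defender indifferent and guarantees 1/2, so it is optimal.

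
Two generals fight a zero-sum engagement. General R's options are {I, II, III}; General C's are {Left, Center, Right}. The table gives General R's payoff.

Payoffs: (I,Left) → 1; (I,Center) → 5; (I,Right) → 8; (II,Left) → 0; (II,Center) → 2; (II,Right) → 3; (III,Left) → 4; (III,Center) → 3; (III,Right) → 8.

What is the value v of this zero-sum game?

17/5

Row minima: I → 1, II → 0, III → 3; maximin = 3.
Column maxima: Left → 4, Center → 5, Right → 8; minimax = 4.
3 ≠ 4, so there is no saddle point; optimal play is mixed.
II is strictly dominated by I, so General R never plays it.
Right is strictly dominated by Left (it gives General R strictly more in every row), so General C never plays it.
On the remaining 2×2 (I, III vs Left, Center):
Let General R play I with probability p. Expected payoff against Left: 1p + 4(1−p) = −3p + 4; against Center: 5p + 3(1−p) = 2p + 3.
Setting these equal: −3p + 4 = 2p + 3 ⇒ −5p = -1 ⇒ p = 1/5, and the value is (-3)·(1/5) + 4 = 17/5.
For General C: with q = P(Left), equating I's and III's payoffs gives −4q + 5 = q + 3 ⇒ q = 2/5.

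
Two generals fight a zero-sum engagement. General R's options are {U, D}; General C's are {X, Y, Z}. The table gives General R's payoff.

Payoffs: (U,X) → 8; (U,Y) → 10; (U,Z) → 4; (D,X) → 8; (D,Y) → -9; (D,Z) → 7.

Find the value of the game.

Row minima: U → 4, D → -9; maximin = 4.
Column maxima: X → 8, Y → 10, Z → 7; minimax = 7.
4 ≠ 7, so there is no saddle point; optimal play is mixed.
X is strictly dominated by Z (it gives General R strictly more in every row), so General C never plays it.
On the remaining 2×2 (U, D vs Y, Z):
Let General R play U with probability p. Expected payoff against Y: 10p + (-9)(1−p) = 19p − 9; against Z: 4p + 7(1−p) = −3p + 7.
Setting these equal: 19p − 9 = −3p + 7 ⇒ 22p = 16 ⇒ p = 8/11, and the value is (19)·(8/11) − 9 = 53/11.
For General C: with q = P(Y), equating U's and D's payoffs gives 6q + 4 = −16q + 7 ⇒ q = 3/22.

53/11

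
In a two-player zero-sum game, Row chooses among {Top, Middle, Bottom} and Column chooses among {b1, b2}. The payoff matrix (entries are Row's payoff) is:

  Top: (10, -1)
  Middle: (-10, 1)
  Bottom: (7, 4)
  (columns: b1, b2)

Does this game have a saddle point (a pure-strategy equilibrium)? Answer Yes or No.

Yes

Row minima: Top → -1, Middle → -10, Bottom → 4; maximin = 4.
Column maxima: b1 → 10, b2 → 4; minimax = 4.
maximin = minimax = 4, so a saddle point exists.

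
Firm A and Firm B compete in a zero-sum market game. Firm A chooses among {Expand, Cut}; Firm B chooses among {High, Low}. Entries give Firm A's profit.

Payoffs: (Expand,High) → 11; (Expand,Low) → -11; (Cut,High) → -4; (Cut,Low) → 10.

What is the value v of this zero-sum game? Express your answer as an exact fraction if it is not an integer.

Row minima: Expand → -11, Cut → -4; maximin = -4.
Column maxima: High → 11, Low → 10; minimax = 10.
-4 ≠ 10, so there is no saddle point; optimal play is mixed.
Let Firm A play Expand with probability p. Expected payoff against High: 11p + (-4)(1−p) = 15p − 4; against Low: (-11)p + 10(1−p) = −21p + 10.
Setting these equal: 15p − 4 = −21p + 10 ⇒ 36p = 14 ⇒ p = 7/18, and the value is (15)·(7/18) − 4 = 11/6.
For Firm B: with q = P(High), equating Expand's and Cut's payoffs gives 22q − 11 = −14q + 10 ⇒ q = 7/12.

11/6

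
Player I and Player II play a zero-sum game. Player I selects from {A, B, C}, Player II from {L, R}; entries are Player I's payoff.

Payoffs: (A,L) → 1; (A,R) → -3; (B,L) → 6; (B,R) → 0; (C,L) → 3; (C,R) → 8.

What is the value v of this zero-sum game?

Row minima: A → -3, B → 0, C → 3; maximin = 3.
Column maxima: L → 6, R → 8; minimax = 6.
3 ≠ 6, so there is no saddle point; optimal play is mixed.
A is strictly dominated by B, so Player I never plays it.
On the remaining 2×2 (B, C vs L, R):
Let Player I play B with probability p. Expected payoff against L: 6p + 3(1−p) = 3p + 3; against R: 0p + 8(1−p) = −8p + 8.
Setting these equal: 3p + 3 = −8p + 8 ⇒ 11p = 5 ⇒ p = 5/11, and the value is (3)·(5/11) + 3 = 48/11.
For Player II: with q = P(L), equating B's and C's payoffs gives 6q = −5q + 8 ⇒ q = 8/11.

48/11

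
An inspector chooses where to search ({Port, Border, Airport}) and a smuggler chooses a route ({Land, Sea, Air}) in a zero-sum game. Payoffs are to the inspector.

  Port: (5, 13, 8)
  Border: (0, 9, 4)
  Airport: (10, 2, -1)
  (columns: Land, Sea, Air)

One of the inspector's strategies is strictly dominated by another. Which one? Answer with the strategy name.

Port gives a strictly higher payoff than Border against every column: 5 > 0, 13 > 9, 8 > 4.
So Border is strictly dominated and the inspector never plays it.

Border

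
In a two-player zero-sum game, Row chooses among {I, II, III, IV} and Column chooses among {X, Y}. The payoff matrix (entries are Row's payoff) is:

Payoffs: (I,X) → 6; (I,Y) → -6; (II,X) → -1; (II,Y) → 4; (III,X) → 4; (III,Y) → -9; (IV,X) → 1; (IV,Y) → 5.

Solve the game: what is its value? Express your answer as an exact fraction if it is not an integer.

Row minima: I → -6, II → -1, III → -9, IV → 1; maximin = 1.
Column maxima: X → 6, Y → 5; minimax = 5.
1 ≠ 5, so there is no saddle point; optimal play is mixed.
II is strictly dominated by IV, so Row never plays it.
III is strictly dominated by I, so Row never plays it.
On the remaining 2×2 (I, IV vs X, Y):
Let Row play I with probability p. Expected payoff against X: 6p + 1(1−p) = 5p + 1; against Y: (-6)p + 5(1−p) = −11p + 5.
Setting these equal: 5p + 1 = −11p + 5 ⇒ 16p = 4 ⇒ p = 1/4, and the value is (5)·(1/4) + 1 = 9/4.
For Column: with q = P(X), equating I's and IV's payoffs gives 12q − 6 = −4q + 5 ⇒ q = 11/16.

9/4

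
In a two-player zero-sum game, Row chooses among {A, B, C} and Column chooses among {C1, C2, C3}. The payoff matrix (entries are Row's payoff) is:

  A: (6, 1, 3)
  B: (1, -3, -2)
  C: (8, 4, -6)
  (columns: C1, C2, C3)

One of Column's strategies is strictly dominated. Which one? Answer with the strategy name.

C2 holds Row's payoff strictly below C1 in every row: 1 < 6, -3 < 1, 4 < 8.
So C1 is strictly dominated for Column.

C1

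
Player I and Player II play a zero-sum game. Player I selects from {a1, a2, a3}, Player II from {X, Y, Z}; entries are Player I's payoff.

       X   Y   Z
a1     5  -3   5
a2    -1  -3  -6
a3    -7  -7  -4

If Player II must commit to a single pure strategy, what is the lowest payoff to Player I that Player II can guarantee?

-3

Column maxima: X → 5, Y → -3, Z → 5.
The smallest of these is -3.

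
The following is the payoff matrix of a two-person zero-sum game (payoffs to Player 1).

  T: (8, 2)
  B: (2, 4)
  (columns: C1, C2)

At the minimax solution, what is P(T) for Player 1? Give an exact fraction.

Row minima: T → 2, B → 2; maximin = 2.
Column maxima: C1 → 8, C2 → 4; minimax = 4.
2 ≠ 4, so there is no saddle point; optimal play is mixed.
Let Player 1 play T with probability p. Expected payoff against C1: 8p + 2(1−p) = 6p + 2; against C2: 2p + 4(1−p) = −2p + 4.
Setting these equal: 6p + 2 = −2p + 4 ⇒ 8p = 2 ⇒ p = 1/4, and the value is (6)·(1/4) + 2 = 7/2.
For Player 2: with q = P(C1), equating T's and B's payoffs gives 6q + 2 = −2q + 4 ⇒ q = 1/4.

1/4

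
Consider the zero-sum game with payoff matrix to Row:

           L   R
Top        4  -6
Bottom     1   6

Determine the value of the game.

Row minima: Top → -6, Bottom → 1; maximin = 1.
Column maxima: L → 4, R → 6; minimax = 4.
1 ≠ 4, so there is no saddle point; optimal play is mixed.
Let Row play Top with probability p. Expected payoff against L: 4p + 1(1−p) = 3p + 1; against R: (-6)p + 6(1−p) = −12p + 6.
Setting these equal: 3p + 1 = −12p + 6 ⇒ 15p = 5 ⇒ p = 1/3, and the value is (3)·(1/3) + 1 = 2.
For Column: with q = P(L), equating Top's and Bottom's payoffs gives 10q − 6 = −5q + 6 ⇒ q = 4/5.

2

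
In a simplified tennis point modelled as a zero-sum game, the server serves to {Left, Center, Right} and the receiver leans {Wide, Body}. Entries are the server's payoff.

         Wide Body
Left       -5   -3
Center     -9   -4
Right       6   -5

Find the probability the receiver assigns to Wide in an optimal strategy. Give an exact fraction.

Row minima: Left → -5, Center → -9, Right → -5; maximin = -5.
Column maxima: Wide → 6, Body → -3; minimax = -3.
-5 ≠ -3, so there is no saddle point; optimal play is mixed.
Center is strictly dominated by Left, so the server never plays it.
On the remaining 2×2 (Left, Right vs Wide, Body):
Let the server play Left with probability p. Expected payoff against Wide: (-5)p + 6(1−p) = −11p + 6; against Body: (-3)p + (-5)(1−p) = 2p − 5.
Setting these equal: −11p + 6 = 2p − 5 ⇒ −13p = -11 ⇒ p = 11/13, and the value is (-11)·(11/13) + 6 = -43/13.
For the receiver: with q = P(Wide), equating Left's and Right's payoffs gives −2q − 3 = 11q − 5 ⇒ q = 2/13.

2/13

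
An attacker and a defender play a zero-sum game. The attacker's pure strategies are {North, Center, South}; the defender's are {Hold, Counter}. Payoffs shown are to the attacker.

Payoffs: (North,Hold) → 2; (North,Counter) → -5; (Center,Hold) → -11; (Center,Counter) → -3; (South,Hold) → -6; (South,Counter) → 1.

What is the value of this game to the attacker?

-2

Row minima: North → -5, Center → -11, South → -6; maximin = -5.
Column maxima: Hold → 2, Counter → 1; minimax = 1.
-5 ≠ 1, so there is no saddle point; optimal play is mixed.
Center is strictly dominated by South, so the attacker never plays it.
On the remaining 2×2 (North, South vs Hold, Counter):
Let the attacker play North with probability p. Expected payoff against Hold: 2p + (-6)(1−p) = 8p − 6; against Counter: (-5)p + 1(1−p) = −6p + 1.
Setting these equal: 8p − 6 = −6p + 1 ⇒ 14p = 7 ⇒ p = 1/2, and the value is (8)·(1/2) − 6 = -2.
For the defender: with q = P(Hold), equating North's and South's payoffs gives 7q − 5 = −7q + 1 ⇒ q = 3/7.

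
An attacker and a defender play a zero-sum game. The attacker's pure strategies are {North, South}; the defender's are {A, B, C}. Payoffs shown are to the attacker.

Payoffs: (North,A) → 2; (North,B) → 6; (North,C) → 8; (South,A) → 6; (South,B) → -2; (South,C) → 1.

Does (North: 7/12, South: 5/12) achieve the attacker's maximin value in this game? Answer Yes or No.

Against A this mix gives (7/12)·2 + (5/12)·6 = 11/3.
Against B this mix gives (7/12)·6 + (5/12)·(-2) = 8/3.
Against C this mix gives (7/12)·8 + (5/12)·1 = 61/12.
The defender will play B, holding the attacker to 8/3. Shifting weight toward the row that does better against B would raise this floor (the equalizing mix achieves 10/3 against both B and A), so the proposed strategy is not optimal.

No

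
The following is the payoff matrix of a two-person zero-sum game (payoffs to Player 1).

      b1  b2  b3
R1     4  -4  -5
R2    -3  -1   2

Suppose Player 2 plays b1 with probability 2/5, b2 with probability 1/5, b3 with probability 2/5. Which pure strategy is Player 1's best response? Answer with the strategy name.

Expected payoff of R1: (2/5)·4 + (1/5)·(-4) + (2/5)·(-5) = -6/5.
Expected payoff of R2: (2/5)·(-3) + (1/5)·(-1) + (2/5)·2 = -3/5.
The largest is -3/5, so Player 1's best response is R2.

R2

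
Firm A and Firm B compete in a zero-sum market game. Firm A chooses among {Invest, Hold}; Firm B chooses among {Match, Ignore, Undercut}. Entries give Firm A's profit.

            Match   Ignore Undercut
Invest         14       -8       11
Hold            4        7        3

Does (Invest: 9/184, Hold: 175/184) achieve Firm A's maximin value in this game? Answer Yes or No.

Against Match this mix gives (9/184)·14 + (175/184)·4 = 413/92.
Against Ignore this mix gives (9/184)·(-8) + (175/184)·7 = 1153/184.
Against Undercut this mix gives (9/184)·11 + (175/184)·3 = 78/23.
Firm B will play Undercut, holding Firm A to 78/23. Shifting weight toward the row that does better against Undercut would raise this floor (the equalizing mix achieves 101/23 against both Undercut and Ignore), so the proposed strategy is not optimal.

No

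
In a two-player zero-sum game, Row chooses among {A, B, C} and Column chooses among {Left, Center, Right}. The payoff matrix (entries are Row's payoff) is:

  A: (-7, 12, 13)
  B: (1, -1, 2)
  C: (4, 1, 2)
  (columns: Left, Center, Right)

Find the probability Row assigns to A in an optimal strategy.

Row minima: A → -7, B → -1, C → 1; maximin = 1.
Column maxima: Left → 4, Center → 12, Right → 13; minimax = 4.
1 ≠ 4, so there is no saddle point; optimal play is mixed.
Right is strictly dominated by Center (it gives Row strictly more in every row), so Column never plays it.
With Right eliminated, B is strictly dominated by C (C gives Row strictly more in every remaining column), so Row never plays it.
On the remaining 2×2 (A, C vs Left, Center):
Let Row play A with probability p. Expected payoff against Left: (-7)p + 4(1−p) = −11p + 4; against Center: 12p + 1(1−p) = 11p + 1.
Setting these equal: −11p + 4 = 11p + 1 ⇒ −22p = -3 ⇒ p = 3/22, and the value is (-11)·(3/22) + 4 = 5/2.
For Column: with q = P(Left), equating A's and C's payoffs gives −19q + 12 = 3q + 1 ⇒ q = 1/2.

3/22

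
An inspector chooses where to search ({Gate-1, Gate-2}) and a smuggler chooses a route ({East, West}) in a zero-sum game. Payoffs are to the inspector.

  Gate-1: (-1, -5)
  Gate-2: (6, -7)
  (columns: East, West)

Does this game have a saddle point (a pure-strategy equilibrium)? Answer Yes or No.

Row minima: Gate-1 → -5, Gate-2 → -7; maximin = -5.
Column maxima: East → 6, West → -5; minimax = -5.
maximin = minimax = -5, so a saddle point exists.

Yes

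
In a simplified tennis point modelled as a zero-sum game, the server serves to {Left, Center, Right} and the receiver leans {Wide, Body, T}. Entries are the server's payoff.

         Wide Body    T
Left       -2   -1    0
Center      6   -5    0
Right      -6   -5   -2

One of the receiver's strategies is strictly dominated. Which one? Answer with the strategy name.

T

Body holds the server's payoff strictly below T in every row: -1 < 0, -5 < 0, -5 < -2.
So T is strictly dominated for the receiver.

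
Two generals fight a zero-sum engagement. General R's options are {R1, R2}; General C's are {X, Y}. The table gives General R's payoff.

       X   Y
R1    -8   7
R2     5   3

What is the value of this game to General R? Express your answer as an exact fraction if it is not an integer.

Row minima: R1 → -8, R2 → 3; maximin = 3.
Column maxima: X → 5, Y → 7; minimax = 5.
3 ≠ 5, so there is no saddle point; optimal play is mixed.
Let General R play R1 with probability p. Expected payoff against X: (-8)p + 5(1−p) = −13p + 5; against Y: 7p + 3(1−p) = 4p + 3.
Setting these equal: −13p + 5 = 4p + 3 ⇒ −17p = -2 ⇒ p = 2/17, and the value is (-13)·(2/17) + 5 = 59/17.
For General C: with q = P(X), equating R1's and R2's payoffs gives −15q + 7 = 2q + 3 ⇒ q = 4/17.

59/17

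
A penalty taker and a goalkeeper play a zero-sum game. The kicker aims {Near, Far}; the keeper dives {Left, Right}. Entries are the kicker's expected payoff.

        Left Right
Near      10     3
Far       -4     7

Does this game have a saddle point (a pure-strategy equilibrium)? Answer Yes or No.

Row minima: Near → 3, Far → -4; maximin = 3.
Column maxima: Left → 10, Right → 7; minimax = 7.
3 ≠ 7, so no pure-strategy equilibrium exists.

No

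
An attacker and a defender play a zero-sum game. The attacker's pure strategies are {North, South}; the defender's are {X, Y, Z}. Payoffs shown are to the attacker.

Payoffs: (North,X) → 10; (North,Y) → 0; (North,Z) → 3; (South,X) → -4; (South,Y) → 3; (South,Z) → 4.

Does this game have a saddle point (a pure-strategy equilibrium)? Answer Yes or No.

No

Row minima: North → 0, South → -4; maximin = 0.
Column maxima: X → 10, Y → 3, Z → 4; minimax = 3.
0 ≠ 3, so no pure-strategy equilibrium exists.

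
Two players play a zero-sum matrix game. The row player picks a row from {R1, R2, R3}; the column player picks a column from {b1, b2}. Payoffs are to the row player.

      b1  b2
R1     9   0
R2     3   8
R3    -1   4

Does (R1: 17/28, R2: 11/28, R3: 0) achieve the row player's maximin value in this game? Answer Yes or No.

Against b1 this mix gives (17/28)·9 + (11/28)·3 = 93/14.
Against b2 this mix gives (17/28)·0 + (11/28)·8 = 22/7.
The column player will play b2, holding the row player to 22/7. Shifting weight toward the row that does better against b2 would raise this floor (the equalizing mix achieves 36/7 against both b2 and b1), so the proposed strategy is not optimal.

No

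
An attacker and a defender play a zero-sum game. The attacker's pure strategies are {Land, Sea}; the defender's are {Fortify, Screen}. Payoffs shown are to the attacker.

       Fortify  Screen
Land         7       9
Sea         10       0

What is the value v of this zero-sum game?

15/2

Row minima: Land → 7, Sea → 0; maximin = 7.
Column maxima: Fortify → 10, Screen → 9; minimax = 9.
7 ≠ 9, so there is no saddle point; optimal play is mixed.
Let the attacker play Land with probability p. Expected payoff against Fortify: 7p + 10(1−p) = −3p + 10; against Screen: 9p + 0(1−p) = 9p.
Setting these equal: −3p + 10 = 9p ⇒ −12p = -10 ⇒ p = 5/6, and the value is (-3)·(5/6) + 10 = 15/2.
For the defender: with q = P(Fortify), equating Land's and Sea's payoffs gives −2q + 9 = 10q ⇒ q = 3/4.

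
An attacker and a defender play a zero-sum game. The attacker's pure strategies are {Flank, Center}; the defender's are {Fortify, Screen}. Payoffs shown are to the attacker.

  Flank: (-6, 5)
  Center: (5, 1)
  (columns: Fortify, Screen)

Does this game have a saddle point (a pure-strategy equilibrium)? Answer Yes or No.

Row minima: Flank → -6, Center → 1; maximin = 1.
Column maxima: Fortify → 5, Screen → 5; minimax = 5.
1 ≠ 5, so no pure-strategy equilibrium exists.

No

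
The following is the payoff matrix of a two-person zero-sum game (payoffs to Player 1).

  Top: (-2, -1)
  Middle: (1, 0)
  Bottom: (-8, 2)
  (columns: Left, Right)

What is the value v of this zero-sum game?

2/11

Row minima: Top → -2, Middle → 0, Bottom → -8; maximin = 0.
Column maxima: Left → 1, Right → 2; minimax = 1.
0 ≠ 1, so there is no saddle point; optimal play is mixed.
Top is strictly dominated by Middle, so Player 1 never plays it.
On the remaining 2×2 (Middle, Bottom vs Left, Right):
Let Player 1 play Middle with probability p. Expected payoff against Left: 1p + (-8)(1−p) = 9p − 8; against Right: 0p + 2(1−p) = −2p + 2.
Setting these equal: 9p − 8 = −2p + 2 ⇒ 11p = 10 ⇒ p = 10/11, and the value is (9)·(10/11) − 8 = 2/11.
For Player 2: with q = P(Left), equating Middle's and Bottom's payoffs gives q = −10q + 2 ⇒ q = 2/11.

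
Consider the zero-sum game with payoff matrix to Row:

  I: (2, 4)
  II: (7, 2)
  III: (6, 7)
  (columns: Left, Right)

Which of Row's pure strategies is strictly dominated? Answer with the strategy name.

III gives a strictly higher payoff than I against every column: 6 > 2, 7 > 4.
So I is strictly dominated and Row never plays it.

I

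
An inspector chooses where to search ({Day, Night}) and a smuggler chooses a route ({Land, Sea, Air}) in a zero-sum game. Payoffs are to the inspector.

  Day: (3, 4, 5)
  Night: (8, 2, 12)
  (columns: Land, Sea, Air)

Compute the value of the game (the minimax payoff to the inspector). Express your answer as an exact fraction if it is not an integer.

Row minima: Day → 3, Night → 2; maximin = 3.
Column maxima: Land → 8, Sea → 4, Air → 12; minimax = 4.
3 ≠ 4, so there is no saddle point; optimal play is mixed.
Air is strictly dominated by Land (it gives the inspector strictly more in every row), so the smuggler never plays it.
On the remaining 2×2 (Day, Night vs Land, Sea):
Let the inspector play Day with probability p. Expected payoff against Land: 3p + 8(1−p) = −5p + 8; against Sea: 4p + 2(1−p) = 2p + 2.
Setting these equal: −5p + 8 = 2p + 2 ⇒ −7p = -6 ⇒ p = 6/7, and the value is (-5)·(6/7) + 8 = 26/7.
For the smuggler: with q = P(Land), equating Day's and Night's payoffs gives −q + 4 = 6q + 2 ⇒ q = 2/7.

26/7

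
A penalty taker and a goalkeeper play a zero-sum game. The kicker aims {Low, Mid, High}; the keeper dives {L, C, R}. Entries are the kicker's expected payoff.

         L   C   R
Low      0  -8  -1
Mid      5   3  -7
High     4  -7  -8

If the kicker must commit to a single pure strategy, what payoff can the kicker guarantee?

Row minima: Low → -8, Mid → -7, High → -8.
The best of these is -7.

-7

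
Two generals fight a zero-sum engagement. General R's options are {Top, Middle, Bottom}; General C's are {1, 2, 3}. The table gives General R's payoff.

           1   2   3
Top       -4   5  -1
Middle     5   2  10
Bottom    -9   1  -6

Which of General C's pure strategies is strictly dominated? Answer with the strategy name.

1 holds General R's payoff strictly below 3 in every row: -4 < -1, 5 < 10, -9 < -6.
So 3 is strictly dominated for General C.

3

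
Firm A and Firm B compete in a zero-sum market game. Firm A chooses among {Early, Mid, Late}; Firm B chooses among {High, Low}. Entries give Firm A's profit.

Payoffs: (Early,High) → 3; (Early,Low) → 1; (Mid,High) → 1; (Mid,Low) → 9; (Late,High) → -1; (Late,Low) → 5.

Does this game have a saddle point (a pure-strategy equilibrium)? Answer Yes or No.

Row minima: Early → 1, Mid → 1, Late → -1; maximin = 1.
Column maxima: High → 3, Low → 9; minimax = 3.
1 ≠ 3, so no pure-strategy equilibrium exists.

No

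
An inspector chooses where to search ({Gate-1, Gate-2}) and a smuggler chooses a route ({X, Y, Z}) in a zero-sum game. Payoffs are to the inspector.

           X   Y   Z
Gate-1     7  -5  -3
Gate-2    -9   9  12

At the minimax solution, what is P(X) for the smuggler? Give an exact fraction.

Row minima: Gate-1 → -5, Gate-2 → -9; maximin = -5.
Column maxima: X → 7, Y → 9, Z → 12; minimax = 7.
-5 ≠ 7, so there is no saddle point; optimal play is mixed.
Z is strictly dominated by Y (it gives the inspector strictly more in every row), so the smuggler never plays it.
On the remaining 2×2 (Gate-1, Gate-2 vs X, Y):
Let the inspector play Gate-1 with probability p. Expected payoff against X: 7p + (-9)(1−p) = 16p − 9; against Y: (-5)p + 9(1−p) = −14p + 9.
Setting these equal: 16p − 9 = −14p + 9 ⇒ 30p = 18 ⇒ p = 3/5, and the value is (16)·(3/5) − 9 = 3/5.
For the smuggler: with q = P(X), equating Gate-1's and Gate-2's payoffs gives 12q − 5 = −18q + 9 ⇒ q = 7/15.

7/15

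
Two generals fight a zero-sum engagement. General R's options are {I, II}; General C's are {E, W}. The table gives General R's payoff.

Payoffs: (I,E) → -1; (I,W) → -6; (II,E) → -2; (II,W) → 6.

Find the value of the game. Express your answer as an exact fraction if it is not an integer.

-18/13

Row minima: I → -6, II → -2; maximin = -2.
Column maxima: E → -1, W → 6; minimax = -1.
-2 ≠ -1, so there is no saddle point; optimal play is mixed.
Let General R play I with probability p. Expected payoff against E: (-1)p + (-2)(1−p) = p − 2; against W: (-6)p + 6(1−p) = −12p + 6.
Setting these equal: p − 2 = −12p + 6 ⇒ 13p = 8 ⇒ p = 8/13, and the value is (1)·(8/13) − 2 = -18/13.
For General C: with q = P(E), equating I's and II's payoffs gives 5q − 6 = −8q + 6 ⇒ q = 12/13.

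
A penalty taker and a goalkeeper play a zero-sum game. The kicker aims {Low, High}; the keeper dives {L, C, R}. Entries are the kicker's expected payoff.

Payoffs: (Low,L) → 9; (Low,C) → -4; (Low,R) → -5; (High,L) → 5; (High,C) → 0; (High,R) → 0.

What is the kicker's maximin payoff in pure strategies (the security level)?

0

Row minima: Low → -5, High → 0.
The best of these is 0.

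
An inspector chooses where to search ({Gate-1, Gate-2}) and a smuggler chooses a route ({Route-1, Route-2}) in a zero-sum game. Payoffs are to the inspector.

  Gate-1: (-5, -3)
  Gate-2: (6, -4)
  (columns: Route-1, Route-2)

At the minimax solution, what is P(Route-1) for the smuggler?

1/12

Row minima: Gate-1 → -5, Gate-2 → -4; maximin = -4.
Column maxima: Route-1 → 6, Route-2 → -3; minimax = -3.
-4 ≠ -3, so there is no saddle point; optimal play is mixed.
Let the inspector play Gate-1 with probability p. Expected payoff against Route-1: (-5)p + 6(1−p) = −11p + 6; against Route-2: (-3)p + (-4)(1−p) = p − 4.
Setting these equal: −11p + 6 = p − 4 ⇒ −12p = -10 ⇒ p = 5/6, and the value is (-11)·(5/6) + 6 = -19/6.
For the smuggler: with q = P(Route-1), equating Gate-1's and Gate-2's payoffs gives −2q − 3 = 10q − 4 ⇒ q = 1/12.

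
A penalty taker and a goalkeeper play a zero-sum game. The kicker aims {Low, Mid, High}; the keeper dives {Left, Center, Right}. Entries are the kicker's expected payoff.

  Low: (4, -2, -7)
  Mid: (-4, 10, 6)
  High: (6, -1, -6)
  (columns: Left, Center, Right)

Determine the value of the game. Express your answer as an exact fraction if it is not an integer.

6/11

Row minima: Low → -7, Mid → -4, High → -6; maximin = -4.
Column maxima: Left → 6, Center → 10, Right → 6; minimax = 6.
-4 ≠ 6, so there is no saddle point; optimal play is mixed.
Low is strictly dominated by High, so the kicker never plays it.
Center is strictly dominated by Right (it gives the kicker strictly more in every row), so the keeper never plays it.
On the remaining 2×2 (Mid, High vs Left, Right):
Let the kicker play Mid with probability p. Expected payoff against Left: (-4)p + 6(1−p) = −10p + 6; against Right: 6p + (-6)(1−p) = 12p − 6.
Setting these equal: −10p + 6 = 12p − 6 ⇒ −22p = -12 ⇒ p = 6/11, and the value is (-10)·(6/11) + 6 = 6/11.
For the keeper: with q = P(Left), equating Mid's and High's payoffs gives −10q + 6 = 12q − 6 ⇒ q = 6/11.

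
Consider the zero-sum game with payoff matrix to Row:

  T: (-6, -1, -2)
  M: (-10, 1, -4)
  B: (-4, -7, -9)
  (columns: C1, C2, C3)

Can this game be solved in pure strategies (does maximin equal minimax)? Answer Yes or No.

No

Row minima: T → -6, M → -10, B → -9; maximin = -6.
Column maxima: C1 → -4, C2 → 1, C3 → -2; minimax = -4.
-6 ≠ -4, so no pure-strategy equilibrium exists.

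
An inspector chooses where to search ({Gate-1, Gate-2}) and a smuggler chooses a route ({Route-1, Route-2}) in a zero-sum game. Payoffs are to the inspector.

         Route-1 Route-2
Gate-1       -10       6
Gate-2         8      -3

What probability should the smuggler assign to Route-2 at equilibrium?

2/3

Row minima: Gate-1 → -10, Gate-2 → -3; maximin = -3.
Column maxima: Route-1 → 8, Route-2 → 6; minimax = 6.
-3 ≠ 6, so there is no saddle point; optimal play is mixed.
Let the inspector play Gate-1 with probability p. Expected payoff against Route-1: (-10)p + 8(1−p) = −18p + 8; against Route-2: 6p + (-3)(1−p) = 9p − 3.
Setting these equal: −18p + 8 = 9p − 3 ⇒ −27p = -11 ⇒ p = 11/27, and the value is (-18)·(11/27) + 8 = 2/3.
For the smuggler: with q = P(Route-1), equating Gate-1's and Gate-2's payoffs gives −16q + 6 = 11q − 3 ⇒ q = 1/3.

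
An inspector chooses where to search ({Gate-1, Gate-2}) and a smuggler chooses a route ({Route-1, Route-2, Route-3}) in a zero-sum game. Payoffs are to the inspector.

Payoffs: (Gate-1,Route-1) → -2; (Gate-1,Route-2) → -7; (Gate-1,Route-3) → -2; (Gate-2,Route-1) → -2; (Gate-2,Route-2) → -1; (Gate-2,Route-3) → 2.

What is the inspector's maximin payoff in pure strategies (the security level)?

-2

Row minima: Gate-1 → -7, Gate-2 → -2.
The best of these is -2.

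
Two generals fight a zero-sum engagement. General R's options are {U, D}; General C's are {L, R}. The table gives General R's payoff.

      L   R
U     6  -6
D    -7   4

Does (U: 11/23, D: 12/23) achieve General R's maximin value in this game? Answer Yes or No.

Yes

Against L this mix gives (11/23)·6 + (12/23)·(-7) = -18/23.
Against R this mix gives (11/23)·(-6) + (12/23)·4 = -18/23.
All of General C's active replies (L, R) yield -18/23, and no column does worse for General R. The mix makes General C indifferent and guarantees -18/23, so it is optimal.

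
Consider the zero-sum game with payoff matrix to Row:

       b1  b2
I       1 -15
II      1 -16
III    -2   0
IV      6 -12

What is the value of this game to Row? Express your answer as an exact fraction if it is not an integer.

Row minima: I → -15, II → -16, III → -2, IV → -12; maximin = -2.
Column maxima: b1 → 6, b2 → 0; minimax = 0.
-2 ≠ 0, so there is no saddle point; optimal play is mixed.
I is strictly dominated by IV, so Row never plays it.
II is strictly dominated by IV, so Row never plays it.
On the remaining 2×2 (III, IV vs b1, b2):
Let Row play III with probability p. Expected payoff against b1: (-2)p + 6(1−p) = −8p + 6; against b2: 0p + (-12)(1−p) = 12p − 12.
Setting these equal: −8p + 6 = 12p − 12 ⇒ −20p = -18 ⇒ p = 9/10, and the value is (-8)·(9/10) + 6 = -6/5.
For Column: with q = P(b1), equating III's and IV's payoffs gives −2q = 18q − 12 ⇒ q = 3/5.

-6/5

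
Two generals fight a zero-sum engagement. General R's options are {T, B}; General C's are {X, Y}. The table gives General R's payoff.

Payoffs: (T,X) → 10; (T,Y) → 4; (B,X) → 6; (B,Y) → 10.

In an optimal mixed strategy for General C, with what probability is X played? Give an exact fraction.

Row minima: T → 4, B → 6; maximin = 6.
Column maxima: X → 10, Y → 10; minimax = 10.
6 ≠ 10, so there is no saddle point; optimal play is mixed.
Let General R play T with probability p. Expected payoff against X: 10p + 6(1−p) = 4p + 6; against Y: 4p + 10(1−p) = −6p + 10.
Setting these equal: 4p + 6 = −6p + 10 ⇒ 10p = 4 ⇒ p = 2/5, and the value is (4)·(2/5) + 6 = 38/5.
For General C: with q = P(X), equating T's and B's payoffs gives 6q + 4 = −4q + 10 ⇒ q = 3/5.

3/5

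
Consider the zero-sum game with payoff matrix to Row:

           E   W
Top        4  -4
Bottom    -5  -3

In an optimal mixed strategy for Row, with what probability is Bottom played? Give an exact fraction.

4/5

Row minima: Top → -4, Bottom → -5; maximin = -4.
Column maxima: E → 4, W → -3; minimax = -3.
-4 ≠ -3, so there is no saddle point; optimal play is mixed.
Let Row play Top with probability p. Expected payoff against E: 4p + (-5)(1−p) = 9p − 5; against W: (-4)p + (-3)(1−p) = −p − 3.
Setting these equal: 9p − 5 = −p − 3 ⇒ 10p = 2 ⇒ p = 1/5, and the value is (9)·(1/5) − 5 = -16/5.
For Column: with q = P(E), equating Top's and Bottom's payoffs gives 8q − 4 = −2q − 3 ⇒ q = 1/10.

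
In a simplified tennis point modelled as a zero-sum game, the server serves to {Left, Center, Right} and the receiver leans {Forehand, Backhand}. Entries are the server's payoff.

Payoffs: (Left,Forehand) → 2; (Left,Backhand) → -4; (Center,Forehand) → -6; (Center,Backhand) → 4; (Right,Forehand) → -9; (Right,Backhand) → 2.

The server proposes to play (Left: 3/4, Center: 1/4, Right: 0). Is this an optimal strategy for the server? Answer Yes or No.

No

Against Forehand this mix gives (3/4)·2 + (1/4)·(-6) = 0.
Against Backhand this mix gives (3/4)·(-4) + (1/4)·4 = -2.
The receiver will play Backhand, holding the server to -2. Shifting weight toward the row that does better against Backhand would raise this floor (the equalizing mix achieves -1 against both Backhand and Forehand), so the proposed strategy is not optimal.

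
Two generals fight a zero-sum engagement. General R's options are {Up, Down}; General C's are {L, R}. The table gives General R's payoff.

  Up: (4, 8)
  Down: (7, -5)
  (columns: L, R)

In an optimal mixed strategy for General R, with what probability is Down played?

Row minima: Up → 4, Down → -5; maximin = 4.
Column maxima: L → 7, R → 8; minimax = 7.
4 ≠ 7, so there is no saddle point; optimal play is mixed.
Let General R play Up with probability p. Expected payoff against L: 4p + 7(1−p) = −3p + 7; against R: 8p + (-5)(1−p) = 13p − 5.
Setting these equal: −3p + 7 = 13p − 5 ⇒ −16p = -12 ⇒ p = 3/4, and the value is (-3)·(3/4) + 7 = 19/4.
For General C: with q = P(L), equating Up's and Down's payoffs gives −4q + 8 = 12q − 5 ⇒ q = 13/16.

1/4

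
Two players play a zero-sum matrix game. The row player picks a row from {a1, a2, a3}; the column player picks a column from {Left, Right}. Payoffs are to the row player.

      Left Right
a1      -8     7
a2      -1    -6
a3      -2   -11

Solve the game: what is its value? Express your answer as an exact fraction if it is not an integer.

Row minima: a1 → -8, a2 → -6, a3 → -11; maximin = -6.
Column maxima: Left → -1, Right → 7; minimax = -1.
-6 ≠ -1, so there is no saddle point; optimal play is mixed.
a3 is strictly dominated by a2, so the row player never plays it.
On the remaining 2×2 (a1, a2 vs Left, Right):
Let the row player play a1 with probability p. Expected payoff against Left: (-8)p + (-1)(1−p) = −7p − 1; against Right: 7p + (-6)(1−p) = 13p − 6.
Setting these equal: −7p − 1 = 13p − 6 ⇒ −20p = -5 ⇒ p = 1/4, and the value is (-7)·(1/4) − 1 = -11/4.
For the column player: with q = P(Left), equating a1's and a2's payoffs gives −15q + 7 = 5q − 6 ⇒ q = 13/20.

-11/4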